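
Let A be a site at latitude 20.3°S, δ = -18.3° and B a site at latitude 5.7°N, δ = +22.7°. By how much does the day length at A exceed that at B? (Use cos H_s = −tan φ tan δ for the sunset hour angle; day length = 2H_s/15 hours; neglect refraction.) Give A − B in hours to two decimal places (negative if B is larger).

+0.62 h

A: H_s = arccos(−tan -20.3° · tan -18.3°) = 97.03°, so 2H_s/15 = 12.9373 h.
B: H_s = arccos(−tan 5.7° · tan 22.7°) = 92.39°, so 2H_s/15 = 12.3187 h.
A − B = 12.9373 − 12.3187 = 0.6186 h.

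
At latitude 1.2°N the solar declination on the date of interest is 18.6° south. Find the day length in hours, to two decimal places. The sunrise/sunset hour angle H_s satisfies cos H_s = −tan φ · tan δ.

cos H_s = −tan(1.2°) · tan(-18.6°) = 0.0070, so H_s = arccos(0.0070) = 89.60°.
Day length = 2 H_s / 15° h⁻¹ = 179.20° / 15 = 11.947 h.

11.95 hours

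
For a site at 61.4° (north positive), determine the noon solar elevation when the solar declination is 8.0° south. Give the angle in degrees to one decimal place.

At local solar noon the hour angle is zero, so the elevation is 90° − |φ − δ| = 90° − |61.4° − (-8.0°)| = 90° − 69.4° = 20.6°.

20.6°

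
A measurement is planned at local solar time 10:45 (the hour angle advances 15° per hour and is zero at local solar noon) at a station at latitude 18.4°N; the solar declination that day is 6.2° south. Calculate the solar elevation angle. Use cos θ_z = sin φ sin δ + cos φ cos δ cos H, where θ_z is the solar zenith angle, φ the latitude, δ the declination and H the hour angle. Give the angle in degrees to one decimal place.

Hour angle H = 15° × (10.75 − 12) = -18.75°.
cos θ_z = sin(18.4°) sin(-6.2°) + cos(18.4°) cos(-6.2°) cos(-18.75°) = -0.0341 + 0.8933 = 0.8592.
θ_z = arccos(0.8592) = 30.77°, so the elevation is 90° − 30.77° = 59.23°.

59.2°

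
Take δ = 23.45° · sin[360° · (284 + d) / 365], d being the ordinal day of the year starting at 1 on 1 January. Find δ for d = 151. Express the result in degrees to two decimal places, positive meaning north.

+21.90°

360 × (284 + 151) / 365 = 429.041°; sin(429.041°) = 0.9338.
δ = 23.45 × 0.9338 = 21.898° ≈ +21.90°.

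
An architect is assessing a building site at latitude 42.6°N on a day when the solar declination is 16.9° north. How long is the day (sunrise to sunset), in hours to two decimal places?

−tan φ tan δ = −(0.9195)(0.3038) = -0.2793; H_s = arccos(-0.2793) = 106.22°.
Day length = 2 H_s / 15° h⁻¹ = 212.44° / 15 = 14.163 h.

14.16 hours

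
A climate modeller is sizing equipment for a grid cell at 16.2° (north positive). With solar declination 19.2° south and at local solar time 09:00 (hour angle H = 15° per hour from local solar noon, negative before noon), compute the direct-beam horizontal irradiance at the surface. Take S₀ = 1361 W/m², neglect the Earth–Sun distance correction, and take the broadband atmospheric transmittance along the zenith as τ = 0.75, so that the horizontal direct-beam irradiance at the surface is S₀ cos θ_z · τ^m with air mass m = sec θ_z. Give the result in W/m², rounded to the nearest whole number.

Hour angle H = 15° × (9 − 12) = -45.00°.
With φ = 16.2°, δ = -19.2°, H = -45.00°: sin φ sin δ = -0.0918, cos φ cos δ cos H = 0.6413, so cos θ_z = 0.5495.
Air mass m = 1/cos θ_z = 1/0.5495 = 1.820; τ^m = 0.75^1.820 = 0.5924.
Surface direct beam = 1361 × 0.5495 × 0.5924 = 443.04 W/m².

443 W/m²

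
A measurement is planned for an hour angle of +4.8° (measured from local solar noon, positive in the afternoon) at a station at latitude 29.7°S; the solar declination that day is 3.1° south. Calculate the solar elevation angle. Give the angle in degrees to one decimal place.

63.0°

cos θ_z = sin φ sin δ + cos φ cos δ cos H = (-0.4955)(-0.0541) + (0.8686)(0.9985)(0.9965) = 0.8911.
θ_z = arccos(0.8911) = 26.99°, so the elevation is 90° − 26.99° = 63.01°.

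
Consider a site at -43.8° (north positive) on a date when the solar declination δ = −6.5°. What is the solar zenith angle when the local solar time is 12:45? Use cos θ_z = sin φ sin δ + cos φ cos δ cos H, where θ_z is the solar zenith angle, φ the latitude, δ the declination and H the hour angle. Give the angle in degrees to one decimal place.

Hour angle H = 15° × (12.75 − 12) = 11.25°.
cos θ_z = sin(-43.8°) sin(-6.5°) + cos(-43.8°) cos(-6.5°) cos(11.25°) = 0.0784 + 0.7033 = 0.7817.
θ_z = arccos(0.7817) = 38.58°.

38.6°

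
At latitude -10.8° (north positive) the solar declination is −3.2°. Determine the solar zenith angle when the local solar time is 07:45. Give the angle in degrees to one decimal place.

Hour angle H = 15° × (7.75 − 12) = -63.75°.
cos θ_z = sin φ sin δ + cos φ cos δ cos H = (-0.1874)(-0.0558) + (0.9823)(0.9984)(0.4423) = 0.4442.
θ_z = arccos(0.4442) = 63.63°.

63.6°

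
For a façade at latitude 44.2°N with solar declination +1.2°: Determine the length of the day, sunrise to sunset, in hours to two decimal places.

12.16 hours

cos H_s = −tan(44.2°) · tan(1.2°) = -0.0204, so H_s = arccos(-0.0204) = 91.17°.
Day length = 2 H_s / 15° h⁻¹ = 182.34° / 15 = 12.156 h.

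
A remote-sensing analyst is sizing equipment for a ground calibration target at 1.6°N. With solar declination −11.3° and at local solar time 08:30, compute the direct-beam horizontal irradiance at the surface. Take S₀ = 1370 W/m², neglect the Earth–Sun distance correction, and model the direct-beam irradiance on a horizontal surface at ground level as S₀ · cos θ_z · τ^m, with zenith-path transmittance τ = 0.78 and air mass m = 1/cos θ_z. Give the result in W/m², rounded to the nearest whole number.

532 W/m²

Hour angle H = 15° × (8.5 − 12) = -52.50°.
cos θ_z = sin φ sin δ + cos φ cos δ cos H = (0.0279)(-0.1959) + (0.9996)(0.9806)(0.6088) = 0.5913.
Air mass m = 1/cos θ_z = 1/0.5913 = 1.691; τ^m = 0.78^1.691 = 0.6569.
Surface direct beam = 1370 × 0.5913 × 0.6569 = 532.14 W/m².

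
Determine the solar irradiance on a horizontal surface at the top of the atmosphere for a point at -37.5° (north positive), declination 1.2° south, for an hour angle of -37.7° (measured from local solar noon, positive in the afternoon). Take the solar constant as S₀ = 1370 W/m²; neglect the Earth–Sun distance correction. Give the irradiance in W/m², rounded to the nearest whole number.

cos θ_z = sin φ sin δ + cos φ cos δ cos H = (-0.6088)(-0.0209) + (0.7934)(0.9998)(0.7912) = 0.6403.
Top-of-atmosphere irradiance = S₀ cos θ_z = 1370 × 0.6403 = 877.21 W/m².

877 W/m²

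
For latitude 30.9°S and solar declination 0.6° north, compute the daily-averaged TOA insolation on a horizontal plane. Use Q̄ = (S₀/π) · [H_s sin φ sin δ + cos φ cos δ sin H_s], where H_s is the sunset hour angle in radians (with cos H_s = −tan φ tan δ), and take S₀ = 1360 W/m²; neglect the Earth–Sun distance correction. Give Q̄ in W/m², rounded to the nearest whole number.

368 W/m²

−tan φ tan δ = −(-0.5985)(0.0105) = 0.0063; H_s = arccos(0.0063) = 89.64°. In radians, H_s = 1.5645.
H_s sin φ sin δ = 1.5645 × -0.5135 × 0.0105 = -0.0084.
cos φ cos δ sin H_s = 0.8581 × 0.9999 × 1.0000 = 0.8580.
Q̄ = (1360/π) × (-0.0084 + 0.8580) = 432.90 × 0.8496 = 367.79 W/m².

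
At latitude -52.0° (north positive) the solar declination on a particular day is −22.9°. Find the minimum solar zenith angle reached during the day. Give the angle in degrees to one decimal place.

At local solar noon the hour angle is zero, so the zenith angle is |φ − δ| = |-52.0° − (-22.9°)| = 29.1°.

29.1°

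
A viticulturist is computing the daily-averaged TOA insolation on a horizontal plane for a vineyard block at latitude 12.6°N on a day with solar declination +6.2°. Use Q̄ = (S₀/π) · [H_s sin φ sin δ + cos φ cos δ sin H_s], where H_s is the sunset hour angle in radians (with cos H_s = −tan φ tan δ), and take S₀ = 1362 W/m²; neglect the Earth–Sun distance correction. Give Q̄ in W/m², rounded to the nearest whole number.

437 W/m²

cos H_s = −tan(12.6°) · tan(6.2°) = -0.0243, so H_s = arccos(-0.0243) = 91.39°. In radians, H_s = 1.5951.
H_s sin φ sin δ = 1.5951 × 0.2181 × 0.1080 = 0.0376.
cos φ cos δ sin H_s = 0.9759 × 0.9942 × 0.9997 = 0.9699.
Q̄ = (1362/π) × (0.0376 + 0.9699) = 433.54 × 1.0075 = 436.79 W/m².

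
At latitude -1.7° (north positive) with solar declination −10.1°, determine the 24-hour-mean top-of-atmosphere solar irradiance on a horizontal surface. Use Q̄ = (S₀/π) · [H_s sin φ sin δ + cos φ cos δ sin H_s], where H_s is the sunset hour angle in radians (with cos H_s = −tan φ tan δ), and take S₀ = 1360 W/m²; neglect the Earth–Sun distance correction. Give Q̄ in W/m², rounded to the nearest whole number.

The sunset hour angle satisfies cos H_s = −tan φ tan δ = -0.0053, giving H_s = 90.30°. In radians, H_s = 1.5760.
H_s sin φ sin δ = 1.5760 × -0.0297 × -0.1754 = 0.0082.
cos φ cos δ sin H_s = 0.9996 × 0.9845 × 1.0000 = 0.9841.
Q̄ = (1360/π) × (0.0082 + 0.9841) = 432.90 × 0.9923 = 429.57 W/m².

430 W/m²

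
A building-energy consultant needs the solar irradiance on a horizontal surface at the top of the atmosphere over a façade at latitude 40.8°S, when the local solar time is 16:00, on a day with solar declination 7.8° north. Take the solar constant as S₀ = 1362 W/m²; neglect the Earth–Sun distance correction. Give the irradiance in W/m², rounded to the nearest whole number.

390 W/m²

Hour angle H = 15° × (16 − 12) = 60.00°.
cos θ_z = sin(-40.8°) sin(7.8°) + cos(-40.8°) cos(7.8°) cos(60.00°) = -0.0887 + 0.3750 = 0.2863.
Top-of-atmosphere irradiance = S₀ cos θ_z = 1362 × 0.2863 = 389.94 W/m².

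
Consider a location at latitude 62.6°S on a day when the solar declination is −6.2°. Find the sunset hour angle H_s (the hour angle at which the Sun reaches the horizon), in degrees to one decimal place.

−tan φ tan δ = −(-1.9292)(-0.1086) = -0.2095; H_s = arccos(-0.2095) = 102.09°.

102.1°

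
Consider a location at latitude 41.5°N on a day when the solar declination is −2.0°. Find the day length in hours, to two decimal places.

cos H_s = −tan(41.5°) · tan(-2.0°) = 0.0309, so H_s = arccos(0.0309) = 88.23°.
Day length = 2 H_s / 15° h⁻¹ = 176.46° / 15 = 11.764 h.

11.76 hours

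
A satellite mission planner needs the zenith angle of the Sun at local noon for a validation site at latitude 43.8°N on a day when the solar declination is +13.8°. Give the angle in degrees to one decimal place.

30.0°

At local solar noon the hour angle is zero, so the zenith angle is |φ − δ| = |43.8° − (13.8°)| = 30.0°.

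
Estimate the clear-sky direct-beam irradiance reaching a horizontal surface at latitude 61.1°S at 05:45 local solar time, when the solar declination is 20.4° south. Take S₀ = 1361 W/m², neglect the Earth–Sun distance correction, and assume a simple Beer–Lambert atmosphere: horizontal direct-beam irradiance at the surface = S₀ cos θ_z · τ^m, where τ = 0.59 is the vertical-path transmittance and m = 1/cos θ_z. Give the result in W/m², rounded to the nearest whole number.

Hour angle H = 15° × (5.75 − 12) = -93.75°.
With φ = -61.1°, δ = -20.4°, H = -93.75°: sin φ sin δ = 0.3052, cos φ cos δ cos H = -0.0296, so cos θ_z = 0.2756.
Air mass m = 1/cos θ_z = 1/0.2756 = 3.628; τ^m = 0.59^3.628 = 0.1475.
Surface direct beam = 1361 × 0.2756 × 0.1475 = 55.33 W/m².

55 W/m²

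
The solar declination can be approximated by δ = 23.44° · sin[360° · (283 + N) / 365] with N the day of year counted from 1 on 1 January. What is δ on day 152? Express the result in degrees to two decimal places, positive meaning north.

+21.89°

360 × (283 + 152) / 365 = 429.041°; sin(429.041°) = 0.9338.
δ = 23.44 × 0.9338 = 21.888° ≈ +21.89°.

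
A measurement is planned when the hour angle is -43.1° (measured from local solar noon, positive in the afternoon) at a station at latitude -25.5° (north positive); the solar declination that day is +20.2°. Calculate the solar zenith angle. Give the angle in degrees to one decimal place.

62.0°

cos θ_z = sin(-25.5°) sin(20.2°) + cos(-25.5°) cos(20.2°) cos(-43.10°) = -0.1487 + 0.6185 = 0.4698.
θ_z = arccos(0.4698) = 61.98°.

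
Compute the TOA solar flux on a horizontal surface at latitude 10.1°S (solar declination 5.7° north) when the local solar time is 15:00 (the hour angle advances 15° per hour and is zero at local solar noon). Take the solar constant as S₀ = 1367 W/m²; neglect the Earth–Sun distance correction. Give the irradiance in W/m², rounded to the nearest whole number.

923 W/m²

Hour angle H = 15° × (15 − 12) = 45.00°.
cos θ_z = sin φ sin δ + cos φ cos δ cos H = (-0.1754)(0.0993) + (0.9845)(0.9951)(0.7071) = 0.6753.
Top-of-atmosphere irradiance = S₀ cos θ_z = 1367 × 0.6753 = 923.14 W/m².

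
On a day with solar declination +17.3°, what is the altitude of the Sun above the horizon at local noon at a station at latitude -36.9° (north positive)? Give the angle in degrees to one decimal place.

35.8°

At local solar noon the hour angle is zero, so the elevation is 90° − |φ − δ| = 90° − |-36.9° − (17.3°)| = 90° − 54.2° = 35.8°.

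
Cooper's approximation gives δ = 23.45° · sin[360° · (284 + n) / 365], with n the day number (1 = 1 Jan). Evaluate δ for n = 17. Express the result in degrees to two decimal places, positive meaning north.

360 × (284 + 17) / 365 = 296.877°; sin(296.877°) = -0.8920.
δ = 23.45 × -0.8920 = -20.917° ≈ -20.92°.

-20.92°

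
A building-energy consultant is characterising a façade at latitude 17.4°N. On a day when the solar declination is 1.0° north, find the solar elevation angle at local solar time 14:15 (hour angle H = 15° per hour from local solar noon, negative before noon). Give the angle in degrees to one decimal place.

53.0°

Hour angle H = 15° × (14.25 − 12) = 33.75°.
cos θ_z = sin(17.4°) sin(1.0°) + cos(17.4°) cos(1.0°) cos(33.75°) = 0.0052 + 0.7933 = 0.7985.
θ_z = arccos(0.7985) = 37.01°, so the elevation is 90° − 37.01° = 52.99°.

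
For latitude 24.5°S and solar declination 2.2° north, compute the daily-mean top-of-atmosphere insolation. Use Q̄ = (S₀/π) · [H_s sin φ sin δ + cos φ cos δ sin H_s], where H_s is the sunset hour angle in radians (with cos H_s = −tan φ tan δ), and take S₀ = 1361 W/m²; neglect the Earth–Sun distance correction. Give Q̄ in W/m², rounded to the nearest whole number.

−tan φ tan δ = −(-0.4557)(0.0384) = 0.0175; H_s = arccos(0.0175) = 89.00°. In radians, H_s = 1.5533.
H_s sin φ sin δ = 1.5533 × -0.4147 × 0.0384 = -0.0247.
cos φ cos δ sin H_s = 0.9100 × 0.9993 × 0.9998 = 0.9092.
Q̄ = (1361/π) × (-0.0247 + 0.9092) = 433.22 × 0.8845 = 383.18 W/m².

383 W/m²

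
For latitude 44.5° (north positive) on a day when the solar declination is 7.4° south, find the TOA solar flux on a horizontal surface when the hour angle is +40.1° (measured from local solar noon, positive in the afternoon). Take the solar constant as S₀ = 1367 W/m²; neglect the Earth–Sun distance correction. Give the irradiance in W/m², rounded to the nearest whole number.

616 W/m²

cos θ_z = sin φ sin δ + cos φ cos δ cos H = (0.7009)(-0.1288) + (0.7133)(0.9917)(0.7649) = 0.4508.
Top-of-atmosphere irradiance = S₀ cos θ_z = 1367 × 0.4508 = 616.24 W/m².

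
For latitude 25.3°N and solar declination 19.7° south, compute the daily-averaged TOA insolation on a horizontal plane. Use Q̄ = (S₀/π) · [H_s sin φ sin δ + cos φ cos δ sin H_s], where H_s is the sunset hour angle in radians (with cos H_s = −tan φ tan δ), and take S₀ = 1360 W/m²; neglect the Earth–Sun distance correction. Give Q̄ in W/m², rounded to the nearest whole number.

276 W/m²

The sunset hour angle satisfies cos H_s = −tan φ tan δ = 0.1693, giving H_s = 80.25°. In radians, H_s = 1.4006.
H_s sin φ sin δ = 1.4006 × 0.4274 × -0.3371 = -0.2018.
cos φ cos δ sin H_s = 0.9041 × 0.9415 × 0.9856 = 0.8390.
Q̄ = (1360/π) × (-0.2018 + 0.8390) = 432.90 × 0.6372 = 275.84 W/m².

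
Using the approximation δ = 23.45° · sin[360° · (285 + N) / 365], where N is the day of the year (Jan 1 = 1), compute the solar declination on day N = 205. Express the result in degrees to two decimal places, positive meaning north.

+19.60°

360 × (285 + 205) / 365 = 483.288°; sin(483.288°) = 0.8359.
δ = 23.45 × 0.8359 = 19.602° ≈ +19.60°.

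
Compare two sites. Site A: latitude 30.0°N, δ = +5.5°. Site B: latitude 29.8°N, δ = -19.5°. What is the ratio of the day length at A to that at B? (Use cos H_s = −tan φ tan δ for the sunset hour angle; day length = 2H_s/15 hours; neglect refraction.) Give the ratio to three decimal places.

A: H_s = arccos(−tan 30.0° · tan 5.5°) = 93.19°, so 2H_s/15 = 12.4253 h.
B: H_s = arccos(−tan 29.8° · tan -19.5°) = 78.30°, so 2H_s/15 = 10.4400 h.
Ratio A/B = 12.4253 / 10.4400 = 1.1902.

1.190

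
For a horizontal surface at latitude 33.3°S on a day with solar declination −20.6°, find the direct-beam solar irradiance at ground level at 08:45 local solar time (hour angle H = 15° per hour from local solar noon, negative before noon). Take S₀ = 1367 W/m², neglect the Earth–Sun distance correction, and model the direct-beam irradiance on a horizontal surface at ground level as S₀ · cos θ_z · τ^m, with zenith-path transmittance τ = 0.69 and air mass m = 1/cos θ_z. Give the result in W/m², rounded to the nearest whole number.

574 W/m²

Hour angle H = 15° × (8.75 − 12) = -48.75°.
With φ = -33.3°, δ = -20.6°, H = -48.75°: sin φ sin δ = 0.1932, cos φ cos δ cos H = 0.5158, so cos θ_z = 0.7090.
Air mass m = 1/cos θ_z = 1/0.7090 = 1.410; τ^m = 0.69^1.410 = 0.5926.
Surface direct beam = 1367 × 0.7090 × 0.5926 = 574.35 W/m².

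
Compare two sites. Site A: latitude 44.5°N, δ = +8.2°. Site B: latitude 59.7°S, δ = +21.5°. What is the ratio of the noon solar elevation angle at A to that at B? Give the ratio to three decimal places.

6.102

A: 90° − |44.5 − (8.2)| = 53.70°.
B: 90° − |-59.7 − (21.5)| = 8.80°.
Ratio A/B = 53.7000 / 8.8000 = 6.1023.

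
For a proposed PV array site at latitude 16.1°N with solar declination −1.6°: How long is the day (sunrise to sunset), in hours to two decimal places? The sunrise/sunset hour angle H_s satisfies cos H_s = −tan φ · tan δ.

11.94 hours

−tan φ tan δ = −(0.2886)(-0.0279) = 0.0081; H_s = arccos(0.0081) = 89.54°.
Day length = 2 H_s / 15° h⁻¹ = 179.08° / 15 = 11.939 h.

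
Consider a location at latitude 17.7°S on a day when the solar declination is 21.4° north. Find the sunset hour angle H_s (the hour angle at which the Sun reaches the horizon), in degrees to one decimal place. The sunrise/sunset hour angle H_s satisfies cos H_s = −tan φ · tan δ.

cos H_s = −tan(-17.7°) · tan(21.4°) = 0.1251, so H_s = arccos(0.1251) = 82.81°.

82.8°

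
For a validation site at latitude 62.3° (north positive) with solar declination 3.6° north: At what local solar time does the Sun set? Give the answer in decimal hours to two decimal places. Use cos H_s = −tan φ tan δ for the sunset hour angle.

18.46 h

The sunset hour angle satisfies cos H_s = −tan φ tan δ = -0.1198, giving H_s = 96.88°.
Sunset is at 12 + H_s/15 = 12 + 6.459 = 18.459 h local solar time.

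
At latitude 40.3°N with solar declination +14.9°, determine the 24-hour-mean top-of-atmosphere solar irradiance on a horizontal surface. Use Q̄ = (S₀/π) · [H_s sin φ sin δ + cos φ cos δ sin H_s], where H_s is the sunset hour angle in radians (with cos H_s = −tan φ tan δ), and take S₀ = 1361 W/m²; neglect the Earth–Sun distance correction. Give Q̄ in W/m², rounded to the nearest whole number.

The sunset hour angle satisfies cos H_s = −tan φ tan δ = -0.2257, giving H_s = 103.04°. In radians, H_s = 1.7984.
H_s sin φ sin δ = 1.7984 × 0.6468 × 0.2571 = 0.2991.
cos φ cos δ sin H_s = 0.7627 × 0.9664 × 0.9742 = 0.7181.
Q̄ = (1361/π) × (0.2991 + 0.7181) = 433.22 × 1.0172 = 440.67 W/m².

441 W/m²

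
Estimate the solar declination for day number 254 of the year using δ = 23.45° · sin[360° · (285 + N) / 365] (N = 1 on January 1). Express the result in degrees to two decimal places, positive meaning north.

360 × (285 + 254) / 365 = 531.616°; sin(531.616°) = 0.1458.
δ = 23.45 × 0.1458 = 3.419° ≈ +3.42°.

+3.42°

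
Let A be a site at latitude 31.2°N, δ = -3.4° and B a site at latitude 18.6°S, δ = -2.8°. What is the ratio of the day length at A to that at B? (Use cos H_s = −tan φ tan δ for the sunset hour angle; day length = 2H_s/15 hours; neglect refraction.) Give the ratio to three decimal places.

A: H_s = arccos(−tan 31.2° · tan -3.4°) = 87.94°, so 2H_s/15 = 11.7253 h.
B: H_s = arccos(−tan -18.6° · tan -2.8°) = 90.94°, so 2H_s/15 = 12.1253 h.
Ratio A/B = 11.7253 / 12.1253 = 0.9670.

0.967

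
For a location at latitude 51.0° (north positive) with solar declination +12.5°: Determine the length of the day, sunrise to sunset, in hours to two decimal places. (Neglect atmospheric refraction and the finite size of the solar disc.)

−tan φ tan δ = −(1.2349)(0.2217) = -0.2738; H_s = arccos(-0.2738) = 105.89°.
Day length = 2 H_s / 15° h⁻¹ = 211.78° / 15 = 14.119 h.

14.12 hours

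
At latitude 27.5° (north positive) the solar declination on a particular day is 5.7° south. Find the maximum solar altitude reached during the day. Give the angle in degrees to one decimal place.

56.8°

At local solar noon the hour angle is zero, so the elevation is 90° − |φ − δ| = 90° − |27.5° − (-5.7°)| = 90° − 33.2° = 56.8°.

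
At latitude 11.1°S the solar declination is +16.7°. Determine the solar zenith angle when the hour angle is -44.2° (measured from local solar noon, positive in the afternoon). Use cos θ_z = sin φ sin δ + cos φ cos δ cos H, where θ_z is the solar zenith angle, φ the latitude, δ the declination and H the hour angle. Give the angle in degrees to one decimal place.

51.8°

With φ = -11.1°, δ = 16.7°, H = -44.20°: sin φ sin δ = -0.0553, cos φ cos δ cos H = 0.6738, so cos θ_z = 0.6185.
θ_z = arccos(0.6185) = 51.79°.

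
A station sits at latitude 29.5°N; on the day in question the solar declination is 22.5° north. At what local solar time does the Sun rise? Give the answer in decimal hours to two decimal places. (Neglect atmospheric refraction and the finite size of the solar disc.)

The sunset hour angle satisfies cos H_s = −tan φ tan δ = -0.2344, giving H_s = 103.56°.
Sunrise is at 12 − H_s/15 = 12 − 6.904 = 5.096 h local solar time.

5.10 h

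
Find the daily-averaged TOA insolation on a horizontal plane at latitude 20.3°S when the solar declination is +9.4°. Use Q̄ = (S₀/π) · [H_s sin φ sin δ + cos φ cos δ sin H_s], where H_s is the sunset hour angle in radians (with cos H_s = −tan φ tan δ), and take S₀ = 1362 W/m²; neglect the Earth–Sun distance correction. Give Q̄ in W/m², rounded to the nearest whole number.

The sunset hour angle satisfies cos H_s = −tan φ tan δ = 0.0612, giving H_s = 86.49°. In radians, H_s = 1.5095.
H_s sin φ sin δ = 1.5095 × -0.3469 × 0.1633 = -0.0855.
cos φ cos δ sin H_s = 0.9379 × 0.9866 × 0.9981 = 0.9236.
Q̄ = (1362/π) × (-0.0855 + 0.9236) = 433.54 × 0.8381 = 363.35 W/m².

363 W/m²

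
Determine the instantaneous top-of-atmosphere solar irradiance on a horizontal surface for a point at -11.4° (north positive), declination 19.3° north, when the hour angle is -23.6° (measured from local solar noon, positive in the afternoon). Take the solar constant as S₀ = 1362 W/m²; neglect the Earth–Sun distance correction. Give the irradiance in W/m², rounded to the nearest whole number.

1066 W/m²

cos θ_z = sin(-11.4°) sin(19.3°) + cos(-11.4°) cos(19.3°) cos(-23.60°) = -0.0653 + 0.8478 = 0.7825.
Top-of-atmosphere irradiance = S₀ cos θ_z = 1362 × 0.7825 = 1065.76 W/m².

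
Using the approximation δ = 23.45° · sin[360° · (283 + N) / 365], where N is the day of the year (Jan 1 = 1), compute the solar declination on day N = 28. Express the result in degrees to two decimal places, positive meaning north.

-18.79°

360 × (283 + 28) / 365 = 306.740°; sin(306.740°) = -0.8014.
δ = 23.45 × -0.8014 = -18.793° ≈ -18.79°.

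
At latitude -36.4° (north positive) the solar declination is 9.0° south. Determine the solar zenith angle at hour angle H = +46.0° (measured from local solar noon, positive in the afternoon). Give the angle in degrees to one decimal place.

cos θ_z = sin(-36.4°) sin(-9.0°) + cos(-36.4°) cos(-9.0°) cos(46.00°) = 0.0928 + 0.5522 = 0.6450.
θ_z = arccos(0.6450) = 49.83°.

49.8°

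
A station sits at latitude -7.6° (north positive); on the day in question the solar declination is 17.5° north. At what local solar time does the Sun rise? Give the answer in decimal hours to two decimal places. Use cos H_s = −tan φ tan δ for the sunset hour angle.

−tan φ tan δ = −(-0.1334)(0.3153) = 0.0421; H_s = arccos(0.0421) = 87.59°.
Sunrise is at 12 − H_s/15 = 12 − 5.839 = 6.161 h local solar time.

6.16 h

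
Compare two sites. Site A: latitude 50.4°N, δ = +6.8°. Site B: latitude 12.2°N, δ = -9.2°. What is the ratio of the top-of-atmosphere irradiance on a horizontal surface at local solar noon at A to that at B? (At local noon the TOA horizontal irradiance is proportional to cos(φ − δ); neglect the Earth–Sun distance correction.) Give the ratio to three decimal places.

A: cos θ_z = cos(50.4° − (6.8°)) = 0.7242.
B: cos θ_z = cos(12.2° − (-9.2°)) = 0.9311.
Ratio A/B = 0.7242 / 0.9311 = 0.7778.

0.778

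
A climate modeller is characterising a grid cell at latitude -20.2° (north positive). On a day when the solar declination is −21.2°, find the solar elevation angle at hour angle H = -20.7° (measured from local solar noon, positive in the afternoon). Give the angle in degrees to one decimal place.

With φ = -20.2°, δ = -21.2°, H = -20.70°: sin φ sin δ = 0.1249, cos φ cos δ cos H = 0.8185, so cos θ_z = 0.9434.
θ_z = arccos(0.9434) = 19.37°, so the elevation is 90° − 19.37° = 70.63°.

70.6°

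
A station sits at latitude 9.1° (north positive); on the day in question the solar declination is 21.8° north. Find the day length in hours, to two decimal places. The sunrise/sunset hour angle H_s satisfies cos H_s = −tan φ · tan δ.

The sunset hour angle satisfies cos H_s = −tan φ tan δ = -0.0641, giving H_s = 93.68°.
Day length = 2 H_s / 15° h⁻¹ = 187.36° / 15 = 12.491 h.

12.49 hours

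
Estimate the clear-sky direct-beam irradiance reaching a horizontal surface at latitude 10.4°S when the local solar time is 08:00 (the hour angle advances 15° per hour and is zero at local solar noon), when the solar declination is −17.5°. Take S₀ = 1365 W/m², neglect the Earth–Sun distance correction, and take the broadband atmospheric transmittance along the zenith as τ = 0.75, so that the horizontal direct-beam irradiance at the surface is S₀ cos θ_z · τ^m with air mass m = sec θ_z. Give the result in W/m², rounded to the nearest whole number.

Hour angle H = 15° × (8 − 12) = -60.00°.
cos θ_z = sin φ sin δ + cos φ cos δ cos H = (-0.1805)(-0.3007) + (0.9836)(0.9537)(0.5000) = 0.5233.
Air mass m = 1/cos θ_z = 1/0.5233 = 1.911; τ^m = 0.75^1.911 = 0.5771.
Surface direct beam = 1365 × 0.5233 × 0.5771 = 412.23 W/m².

412 W/m²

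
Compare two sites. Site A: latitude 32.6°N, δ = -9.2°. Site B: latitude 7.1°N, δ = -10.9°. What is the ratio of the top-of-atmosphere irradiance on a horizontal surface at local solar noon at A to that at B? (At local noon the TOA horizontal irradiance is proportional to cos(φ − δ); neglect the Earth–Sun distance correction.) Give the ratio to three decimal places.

0.784

A: cos θ_z = cos(32.6° − (-9.2°)) = 0.7455.
B: cos θ_z = cos(7.1° − (-10.9°)) = 0.9511.
Ratio A/B = 0.7455 / 0.9511 = 0.7838.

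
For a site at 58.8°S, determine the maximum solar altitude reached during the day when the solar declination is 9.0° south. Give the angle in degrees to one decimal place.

At local solar noon the hour angle is zero, so the elevation is 90° − |φ − δ| = 90° − |-58.8° − (-9.0°)| = 90° − 49.8° = 40.2°.

40.2°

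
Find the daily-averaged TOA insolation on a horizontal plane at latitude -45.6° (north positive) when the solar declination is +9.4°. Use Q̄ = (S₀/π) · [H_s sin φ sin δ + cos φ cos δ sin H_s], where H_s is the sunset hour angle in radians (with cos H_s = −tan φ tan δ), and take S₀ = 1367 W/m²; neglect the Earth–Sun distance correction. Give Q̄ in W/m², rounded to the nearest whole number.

−tan φ tan δ = −(-1.0212)(0.1655) = 0.1690; H_s = arccos(0.1690) = 80.27°. In radians, H_s = 1.4010.
H_s sin φ sin δ = 1.4010 × -0.7145 × 0.1633 = -0.1635.
cos φ cos δ sin H_s = 0.6997 × 0.9866 × 0.9856 = 0.6804.
Q̄ = (1367/π) × (-0.1635 + 0.6804) = 435.13 × 0.5169 = 224.92 W/m².

225 W/m²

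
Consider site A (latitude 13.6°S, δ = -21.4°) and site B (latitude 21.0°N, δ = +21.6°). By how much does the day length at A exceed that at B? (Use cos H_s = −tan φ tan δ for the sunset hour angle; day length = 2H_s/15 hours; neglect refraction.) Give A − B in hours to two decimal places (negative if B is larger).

A: H_s = arccos(−tan -13.6° · tan -21.4°) = 95.44°, so 2H_s/15 = 12.7253 h.
B: H_s = arccos(−tan 21.0° · tan 21.6°) = 98.74°, so 2H_s/15 = 13.1653 h.
A − B = 12.7253 − 13.1653 = -0.4400 h.

-0.44 h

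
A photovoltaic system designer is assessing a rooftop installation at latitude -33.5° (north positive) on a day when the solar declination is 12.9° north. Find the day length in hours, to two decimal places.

The sunset hour angle satisfies cos H_s = −tan φ tan δ = 0.1516, giving H_s = 81.28°.
Day length = 2 H_s / 15° h⁻¹ = 162.56° / 15 = 10.837 h.

10.84 hours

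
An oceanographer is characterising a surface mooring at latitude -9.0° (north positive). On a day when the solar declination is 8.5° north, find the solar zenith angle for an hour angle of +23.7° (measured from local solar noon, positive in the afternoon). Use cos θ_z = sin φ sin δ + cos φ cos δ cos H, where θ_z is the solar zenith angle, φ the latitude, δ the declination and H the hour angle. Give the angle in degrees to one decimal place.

cos θ_z = sin(-9.0°) sin(8.5°) + cos(-9.0°) cos(8.5°) cos(23.70°) = -0.0231 + 0.8945 = 0.8714.
θ_z = arccos(0.8714) = 29.38°.

29.4°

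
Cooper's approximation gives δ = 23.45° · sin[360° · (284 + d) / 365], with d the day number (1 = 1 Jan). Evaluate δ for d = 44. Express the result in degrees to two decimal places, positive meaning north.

360 × (284 + 44) / 365 = 323.507°; sin(323.507°) = -0.5947.
δ = 23.45 × -0.5947 = -13.946° ≈ -13.95°.

-13.95°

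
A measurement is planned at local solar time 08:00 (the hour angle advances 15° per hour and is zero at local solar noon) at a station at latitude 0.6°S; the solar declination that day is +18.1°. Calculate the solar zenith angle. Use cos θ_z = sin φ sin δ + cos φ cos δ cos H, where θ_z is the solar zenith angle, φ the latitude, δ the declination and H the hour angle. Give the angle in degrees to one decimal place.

Hour angle H = 15° × (8 − 12) = -60.00°.
cos θ_z = sin φ sin δ + cos φ cos δ cos H = (-0.0105)(0.3107) + (0.9999)(0.9505)(0.5000) = 0.4719.
θ_z = arccos(0.4719) = 61.84°.

61.8°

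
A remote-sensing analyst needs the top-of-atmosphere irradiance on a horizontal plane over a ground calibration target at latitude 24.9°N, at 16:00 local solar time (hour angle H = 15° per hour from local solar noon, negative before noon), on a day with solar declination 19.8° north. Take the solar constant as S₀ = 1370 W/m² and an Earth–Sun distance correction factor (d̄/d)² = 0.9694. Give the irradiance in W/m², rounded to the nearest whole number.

756 W/m²

Hour angle H = 15° × (16 − 12) = 60.00°.
cos θ_z = sin(24.9°) sin(19.8°) + cos(24.9°) cos(19.8°) cos(60.00°) = 0.1426 + 0.4267 = 0.5693.
Top-of-atmosphere irradiance = S₀ (d̄/d)² cos θ_z = 1370 × 0.9694 × 0.5693 = 756.07 W/m².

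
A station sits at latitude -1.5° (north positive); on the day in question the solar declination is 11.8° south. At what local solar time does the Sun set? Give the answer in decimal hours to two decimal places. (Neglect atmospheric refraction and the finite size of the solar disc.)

−tan φ tan δ = −(-0.0262)(-0.2089) = -0.0055; H_s = arccos(-0.0055) = 90.32°.
Sunset is at 12 + H_s/15 = 12 + 6.021 = 18.021 h local solar time.

18.02 h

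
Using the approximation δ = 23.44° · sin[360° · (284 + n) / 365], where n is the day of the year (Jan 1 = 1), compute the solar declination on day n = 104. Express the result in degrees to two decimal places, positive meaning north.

+9.04°

360 × (284 + 104) / 365 = 382.685°; sin(382.685°) = 0.3857.
δ = 23.44 × 0.3857 = 9.041° ≈ +9.04°.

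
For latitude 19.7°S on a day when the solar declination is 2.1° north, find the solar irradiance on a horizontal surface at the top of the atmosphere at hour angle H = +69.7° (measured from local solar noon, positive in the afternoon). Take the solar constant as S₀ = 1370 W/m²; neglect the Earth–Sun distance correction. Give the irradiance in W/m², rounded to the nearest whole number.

With φ = -19.7°, δ = 2.1°, H = 69.70°: sin φ sin δ = -0.0124, cos φ cos δ cos H = 0.3264, so cos θ_z = 0.3140.
Top-of-atmosphere irradiance = S₀ cos θ_z = 1370 × 0.3140 = 430.18 W/m².

430 W/m²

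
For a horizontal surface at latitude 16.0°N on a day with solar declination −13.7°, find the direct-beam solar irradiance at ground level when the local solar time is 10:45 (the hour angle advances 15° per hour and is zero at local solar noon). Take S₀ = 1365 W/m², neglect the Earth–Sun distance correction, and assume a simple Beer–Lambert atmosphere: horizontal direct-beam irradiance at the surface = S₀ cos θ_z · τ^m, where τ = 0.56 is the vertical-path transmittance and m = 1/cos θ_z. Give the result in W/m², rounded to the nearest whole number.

551 W/m²

Hour angle H = 15° × (10.75 − 12) = -18.75°.
With φ = 16.0°, δ = -13.7°, H = -18.75°: sin φ sin δ = -0.0653, cos φ cos δ cos H = 0.8844, so cos θ_z = 0.8191.
Air mass m = 1/cos θ_z = 1/0.8191 = 1.221; τ^m = 0.56^1.221 = 0.4926.
Surface direct beam = 1365 × 0.8191 × 0.4926 = 550.76 W/m².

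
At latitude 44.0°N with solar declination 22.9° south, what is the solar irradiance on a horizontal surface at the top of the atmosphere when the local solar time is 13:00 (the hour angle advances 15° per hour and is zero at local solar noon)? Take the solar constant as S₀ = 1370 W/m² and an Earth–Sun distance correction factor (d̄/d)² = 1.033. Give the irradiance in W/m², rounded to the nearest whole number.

Hour angle H = 15° × (13 − 12) = 15.00°.
cos θ_z = sin(44.0°) sin(-22.9°) + cos(44.0°) cos(-22.9°) cos(15.00°) = -0.2703 + 0.6401 = 0.3698.
Top-of-atmosphere irradiance = S₀ (d̄/d)² cos θ_z = 1370 × 1.033 × 0.3698 = 523.34 W/m².

523 W/m²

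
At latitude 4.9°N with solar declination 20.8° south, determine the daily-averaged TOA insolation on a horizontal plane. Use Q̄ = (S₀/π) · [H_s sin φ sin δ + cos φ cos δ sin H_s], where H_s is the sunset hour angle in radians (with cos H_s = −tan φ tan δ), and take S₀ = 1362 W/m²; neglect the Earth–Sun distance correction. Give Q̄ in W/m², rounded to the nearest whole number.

383 W/m²

−tan φ tan δ = −(0.0857)(-0.3799) = 0.0326; H_s = arccos(0.0326) = 88.13°. In radians, H_s = 1.5382.
H_s sin φ sin δ = 1.5382 × 0.0854 × -0.3551 = -0.0466.
cos φ cos δ sin H_s = 0.9963 × 0.9348 × 0.9995 = 0.9309.
Q̄ = (1362/π) × (-0.0466 + 0.9309) = 433.54 × 0.8843 = 383.38 W/m².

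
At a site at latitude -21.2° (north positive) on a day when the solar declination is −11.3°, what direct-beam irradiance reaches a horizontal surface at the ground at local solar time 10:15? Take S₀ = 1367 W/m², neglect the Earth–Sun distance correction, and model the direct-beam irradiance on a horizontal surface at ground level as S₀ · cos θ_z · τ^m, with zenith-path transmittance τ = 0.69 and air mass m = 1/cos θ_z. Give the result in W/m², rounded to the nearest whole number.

803 W/m²

Hour angle H = 15° × (10.25 − 12) = -26.25°.
cos θ_z = sin(-21.2°) sin(-11.3°) + cos(-21.2°) cos(-11.3°) cos(-26.25°) = 0.0709 + 0.8200 = 0.8909.
Air mass m = 1/cos θ_z = 1/0.8909 = 1.122; τ^m = 0.69^1.122 = 0.6595.
Surface direct beam = 1367 × 0.8909 × 0.6595 = 803.18 W/m².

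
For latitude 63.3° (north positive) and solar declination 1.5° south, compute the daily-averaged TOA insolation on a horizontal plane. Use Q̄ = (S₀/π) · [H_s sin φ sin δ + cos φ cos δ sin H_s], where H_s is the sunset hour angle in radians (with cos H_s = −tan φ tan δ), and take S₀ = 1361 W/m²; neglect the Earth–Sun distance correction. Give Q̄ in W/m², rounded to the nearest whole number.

−tan φ tan δ = −(1.9883)(-0.0262) = 0.0521; H_s = arccos(0.0521) = 87.01°. In radians, H_s = 1.5186.
H_s sin φ sin δ = 1.5186 × 0.8934 × -0.0262 = -0.0355.
cos φ cos δ sin H_s = 0.4493 × 0.9997 × 0.9986 = 0.4485.
Q̄ = (1361/π) × (-0.0355 + 0.4485) = 433.22 × 0.4130 = 178.92 W/m².

179 W/m²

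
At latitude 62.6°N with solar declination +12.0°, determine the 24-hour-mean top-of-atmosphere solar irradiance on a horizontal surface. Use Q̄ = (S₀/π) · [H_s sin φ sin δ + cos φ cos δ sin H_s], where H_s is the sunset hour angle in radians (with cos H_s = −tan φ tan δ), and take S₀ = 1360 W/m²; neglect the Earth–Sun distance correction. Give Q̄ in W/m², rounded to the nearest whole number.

The sunset hour angle satisfies cos H_s = −tan φ tan δ = -0.4101, giving H_s = 114.21°. In radians, H_s = 1.9933.
H_s sin φ sin δ = 1.9933 × 0.8878 × 0.2079 = 0.3679.
cos φ cos δ sin H_s = 0.4602 × 0.9781 × 0.9121 = 0.4106.
Q̄ = (1360/π) × (0.3679 + 0.4106) = 432.90 × 0.7785 = 337.01 W/m².

337 W/m²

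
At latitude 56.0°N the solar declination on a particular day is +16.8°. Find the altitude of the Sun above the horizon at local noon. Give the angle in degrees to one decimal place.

At local solar noon the hour angle is zero, so the elevation is 90° − |φ − δ| = 90° − |56.0° − (16.8°)| = 90° − 39.2° = 50.8°.

50.8°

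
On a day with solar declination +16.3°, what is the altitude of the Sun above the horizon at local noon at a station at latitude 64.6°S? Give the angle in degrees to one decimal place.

At local solar noon the hour angle is zero, so the elevation is 90° − |φ − δ| = 90° − |-64.6° − (16.3°)| = 90° − 80.9° = 9.1°.

9.1°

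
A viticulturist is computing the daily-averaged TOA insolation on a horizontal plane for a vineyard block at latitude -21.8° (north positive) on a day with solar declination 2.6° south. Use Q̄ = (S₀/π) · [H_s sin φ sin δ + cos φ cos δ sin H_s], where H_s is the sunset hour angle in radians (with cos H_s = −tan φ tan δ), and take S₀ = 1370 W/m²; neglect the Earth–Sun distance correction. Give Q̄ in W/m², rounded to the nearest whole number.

cos H_s = −tan(-21.8°) · tan(-2.6°) = -0.0182, so H_s = arccos(-0.0182) = 91.04°. In radians, H_s = 1.5889.
H_s sin φ sin δ = 1.5889 × -0.3714 × -0.0454 = 0.0268.
cos φ cos δ sin H_s = 0.9285 × 0.9990 × 0.9998 = 0.9274.
Q̄ = (1370/π) × (0.0268 + 0.9274) = 436.08 × 0.9542 = 416.11 W/m².

416 W/m²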